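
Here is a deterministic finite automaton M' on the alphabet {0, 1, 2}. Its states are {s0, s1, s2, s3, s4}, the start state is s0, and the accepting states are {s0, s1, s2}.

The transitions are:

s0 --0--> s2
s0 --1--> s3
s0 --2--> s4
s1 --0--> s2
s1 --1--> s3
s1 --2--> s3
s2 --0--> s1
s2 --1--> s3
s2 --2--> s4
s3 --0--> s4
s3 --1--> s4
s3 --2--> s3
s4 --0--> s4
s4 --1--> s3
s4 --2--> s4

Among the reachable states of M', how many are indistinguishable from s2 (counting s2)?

Every state is reachable, so we keep all 5.
Start with accepting vs non-accepting: {s0,s1,s2} | {s3,s4}.
Stable partition: {s0,s1,s2} | {s3,s4} — 2 equivalence classes.
The equivalence class containing s2 is {s0,s1,s2}, of size 3.

3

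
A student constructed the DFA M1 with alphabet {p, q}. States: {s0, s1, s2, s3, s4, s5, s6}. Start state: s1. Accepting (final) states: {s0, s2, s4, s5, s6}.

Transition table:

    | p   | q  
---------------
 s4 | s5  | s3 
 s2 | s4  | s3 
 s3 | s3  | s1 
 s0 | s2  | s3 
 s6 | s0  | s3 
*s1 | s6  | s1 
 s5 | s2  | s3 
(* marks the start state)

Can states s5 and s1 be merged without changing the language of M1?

No

Every state is reachable, so we keep all 7.
Start with accepting vs non-accepting: {s0,s2,s4,s5,s6} | {s1,s3}.
Refine {s1,s3} on symbol p: members go to different blocks, giving {s1} and {s3}.
Stable partition: {s0,s2,s4,s5,s6} | {s1} | {s3} — 3 equivalence classes.
s5 and s1 end up in different blocks, so they are distinguishable. For instance, the string 'ε' is accepted from only s5.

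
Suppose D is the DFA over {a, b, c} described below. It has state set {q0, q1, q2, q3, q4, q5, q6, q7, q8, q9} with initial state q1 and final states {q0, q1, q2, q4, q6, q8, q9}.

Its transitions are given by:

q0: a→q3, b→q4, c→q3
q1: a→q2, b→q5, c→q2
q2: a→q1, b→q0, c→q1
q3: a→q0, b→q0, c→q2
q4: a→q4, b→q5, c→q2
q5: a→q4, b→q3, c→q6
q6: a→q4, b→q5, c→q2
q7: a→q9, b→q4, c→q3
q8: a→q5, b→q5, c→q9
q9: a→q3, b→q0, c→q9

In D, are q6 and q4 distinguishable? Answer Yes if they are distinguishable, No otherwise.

States {q7,q8,q9} cannot be reached from the start state, so discard them.
Start with accepting vs non-accepting: {q0,q1,q2,q4,q6} | {q3,q5}.
On input a, block {q0,q1,q2,q4,q6} splits into {q1,q2,q4,q6} and {q0}.
On input b, block {q1,q2,q4,q6} splits into {q1,q4,q6} and {q2}.
Split {q1,q4,q6} by δ(·,a) → {q4,q6} and {q1}.
Split {q3,q5} by δ(·,a) → {q3} and {q5}.
Stable partition: {q4,q6} | {q3} | {q0} | {q2} | {q1} | {q5} — 6 equivalence classes.
q6 and q4 lie in the same block of the stable partition, so they are equivalent — no string distinguishes them.

No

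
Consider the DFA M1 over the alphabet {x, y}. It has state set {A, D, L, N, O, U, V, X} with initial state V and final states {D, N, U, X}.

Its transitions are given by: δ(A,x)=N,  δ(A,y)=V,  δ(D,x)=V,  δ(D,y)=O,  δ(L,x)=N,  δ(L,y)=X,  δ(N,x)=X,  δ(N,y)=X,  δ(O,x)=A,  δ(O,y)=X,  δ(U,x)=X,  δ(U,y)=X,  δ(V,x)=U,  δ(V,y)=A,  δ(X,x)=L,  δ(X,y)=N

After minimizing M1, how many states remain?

First remove the unreachable states {D,O}; 6 states remain.
Initial partition by acceptance: {N,U,X} | {A,L,V}.
Split {N,U,X} by δ(·,x) → {N,U} and {X}.
On input y, block {A,L,V} splits into {A,V} and {L}.
No further refinement is possible. Final partition (4 blocks): {N,U} | {A,V} | {X} | {L}.

4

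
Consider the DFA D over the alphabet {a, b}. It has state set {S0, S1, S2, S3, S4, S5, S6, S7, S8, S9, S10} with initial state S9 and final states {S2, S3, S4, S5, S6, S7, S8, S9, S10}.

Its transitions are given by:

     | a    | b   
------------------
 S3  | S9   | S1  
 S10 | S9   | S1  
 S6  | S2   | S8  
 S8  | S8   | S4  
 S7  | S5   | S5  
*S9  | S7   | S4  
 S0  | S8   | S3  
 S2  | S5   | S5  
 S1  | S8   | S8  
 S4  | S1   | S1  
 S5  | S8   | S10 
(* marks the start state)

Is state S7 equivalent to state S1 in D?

States {S0,S2,S3,S6} cannot be reached from the start state, so discard them.
P0 = {S4,S5,S7,S8,S9,S10} | {S1}.
On input a, block {S4,S5,S7,S8,S9,S10} splits into {S5,S7,S8,S9,S10} and {S4}.
Split {S5,S7,S8,S9,S10} by δ(·,b) → {S5,S7} and {S8,S9} and {S10}.
On input a, block {S5,S7} splits into {S5} and {S7}.
On input a, block {S8,S9} splits into {S8} and {S9}.
The partition is now stable with 7 blocks: {S5} | {S1} | {S4} | {S8} | {S10} | {S7} | {S9}.
S7 and S1 end up in different blocks, so they are distinguishable. For instance, the string 'ε' is accepted from only S7.

No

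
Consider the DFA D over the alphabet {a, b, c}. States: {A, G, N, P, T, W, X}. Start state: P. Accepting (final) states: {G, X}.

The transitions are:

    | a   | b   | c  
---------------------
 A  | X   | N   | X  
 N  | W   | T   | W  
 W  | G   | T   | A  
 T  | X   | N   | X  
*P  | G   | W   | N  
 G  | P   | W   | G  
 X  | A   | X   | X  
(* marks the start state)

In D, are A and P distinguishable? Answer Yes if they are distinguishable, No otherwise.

Yes

Every state is reachable, so we keep all 7.
Start with accepting vs non-accepting: {G,X} | {A,N,P,T,W}.
Split {G,X} by δ(·,b) → {G} and {X}.
Refine {A,N,P,T,W} on symbol a: members go to different blocks, giving {P,W} and {A,T} and {N}.
On input b, block {P,W} splits into {W} and {P}.
Stable partition: {G} | {W} | {X} | {A,T} | {N} | {P} — 6 equivalence classes.
A and P end up in different blocks, so they are distinguishable. For instance, the string 'c' is accepted from only A.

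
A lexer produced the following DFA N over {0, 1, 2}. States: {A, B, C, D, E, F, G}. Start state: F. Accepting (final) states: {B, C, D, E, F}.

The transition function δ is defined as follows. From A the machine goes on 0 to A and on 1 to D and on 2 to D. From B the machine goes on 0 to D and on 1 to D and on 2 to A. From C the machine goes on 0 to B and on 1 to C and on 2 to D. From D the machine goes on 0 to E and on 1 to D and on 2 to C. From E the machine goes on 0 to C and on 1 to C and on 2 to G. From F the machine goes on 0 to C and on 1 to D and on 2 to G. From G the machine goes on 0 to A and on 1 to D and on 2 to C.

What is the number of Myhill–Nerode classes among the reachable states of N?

3

P0 = {B,C,D,E,F} | {A,G}.
On input 2, block {B,C,D,E,F} splits into {B,E,F} and {C,D}.
The partition is now stable with 3 blocks: {B,E,F} | {A,G} | {C,D}.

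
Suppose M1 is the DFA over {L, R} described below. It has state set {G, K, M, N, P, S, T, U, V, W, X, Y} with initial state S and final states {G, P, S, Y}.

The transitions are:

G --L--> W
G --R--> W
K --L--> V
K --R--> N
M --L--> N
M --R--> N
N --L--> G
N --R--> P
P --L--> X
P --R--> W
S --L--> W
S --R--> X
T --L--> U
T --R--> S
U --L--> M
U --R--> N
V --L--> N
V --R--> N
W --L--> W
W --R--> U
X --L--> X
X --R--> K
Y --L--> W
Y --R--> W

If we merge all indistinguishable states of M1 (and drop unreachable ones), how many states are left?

First remove the unreachable states {T,Y}; 10 states remain.
P0 = {G,P,S} | {K,M,N,U,V,W,X}.
On input L, block {K,M,N,U,V,W,X} splits into {K,M,U,V,W,X} and {N}.
Split {K,M,U,V,W,X} by δ(·,L) → {K,U,W,X} and {M,V}.
Split {K,U,W,X} by δ(·,L) → {W,X} and {K,U}.
The partition is now stable with 5 blocks: {G,P,S} | {W,X} | {N} | {M,V} | {K,U}.

5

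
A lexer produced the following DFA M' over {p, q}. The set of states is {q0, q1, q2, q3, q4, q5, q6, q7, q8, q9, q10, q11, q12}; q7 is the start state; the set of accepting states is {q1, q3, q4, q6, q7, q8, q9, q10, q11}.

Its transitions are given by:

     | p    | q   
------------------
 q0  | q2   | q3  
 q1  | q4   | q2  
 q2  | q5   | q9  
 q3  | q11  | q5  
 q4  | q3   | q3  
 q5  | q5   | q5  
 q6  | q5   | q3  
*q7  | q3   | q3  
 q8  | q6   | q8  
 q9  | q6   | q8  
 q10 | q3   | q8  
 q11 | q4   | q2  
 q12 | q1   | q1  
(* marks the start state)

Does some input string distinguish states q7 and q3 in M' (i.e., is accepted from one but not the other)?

Yes

States {q0,q1,q10,q12} cannot be reached from the start state, so discard them.
P0 = {q3,q4,q6,q7,q8,q9,q11} | {q2,q5}.
Refine {q3,q4,q6,q7,q8,q9,q11} on symbol p: members go to different blocks, giving {q3,q4,q7,q8,q9,q11} and {q6}.
On input p, block {q3,q4,q7,q8,q9,q11} splits into {q3,q4,q7,q11} and {q8,q9}.
On input q, block {q3,q4,q7,q11} splits into {q3,q11} and {q4,q7}.
Split {q3,q11} by δ(·,p) → {q3} and {q11}.
Split {q2,q5} by δ(·,q) → {q2} and {q5}.
No further refinement is possible. Final partition (7 blocks): {q3} | {q2} | {q6} | {q8,q9} | {q4,q7} | {q11} | {q5}.
q7 and q3 end up in different blocks, so they are distinguishable. For instance, the string 'q' is accepted from only q7.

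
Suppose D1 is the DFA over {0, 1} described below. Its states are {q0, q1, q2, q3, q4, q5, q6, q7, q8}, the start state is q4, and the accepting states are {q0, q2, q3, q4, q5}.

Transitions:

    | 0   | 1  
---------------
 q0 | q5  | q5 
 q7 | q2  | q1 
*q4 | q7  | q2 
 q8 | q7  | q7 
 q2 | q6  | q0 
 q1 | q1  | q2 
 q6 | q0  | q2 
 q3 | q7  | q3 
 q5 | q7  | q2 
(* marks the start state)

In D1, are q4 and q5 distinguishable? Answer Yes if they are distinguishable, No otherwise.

No

States {q3,q8} cannot be reached from the start state, so discard them.
Initial partition by acceptance: {q0,q2,q4,q5} | {q1,q6,q7}.
Refine {q0,q2,q4,q5} on symbol 0: members go to different blocks, giving {q2,q4,q5} and {q0}.
Split {q2,q4,q5} by δ(·,1) → {q4,q5} and {q2}.
Split {q1,q6,q7} by δ(·,0) → {q1} and {q6} and {q7}.
The partition is now stable with 6 blocks: {q4,q5} | {q1} | {q0} | {q2} | {q6} | {q7}.
q4 and q5 lie in the same block of the stable partition, so they are equivalent — no string distinguishes them.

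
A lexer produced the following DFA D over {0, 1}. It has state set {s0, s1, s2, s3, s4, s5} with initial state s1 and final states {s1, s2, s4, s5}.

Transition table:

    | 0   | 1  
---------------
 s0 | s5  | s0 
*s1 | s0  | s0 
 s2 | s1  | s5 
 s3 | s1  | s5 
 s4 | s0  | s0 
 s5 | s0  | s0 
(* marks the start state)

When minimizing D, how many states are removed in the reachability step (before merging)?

3

Starting at s1 and following transitions, the reachable set is {s0, s1, s5}. That leaves s2, s3, s4 unreachable — 3 in total.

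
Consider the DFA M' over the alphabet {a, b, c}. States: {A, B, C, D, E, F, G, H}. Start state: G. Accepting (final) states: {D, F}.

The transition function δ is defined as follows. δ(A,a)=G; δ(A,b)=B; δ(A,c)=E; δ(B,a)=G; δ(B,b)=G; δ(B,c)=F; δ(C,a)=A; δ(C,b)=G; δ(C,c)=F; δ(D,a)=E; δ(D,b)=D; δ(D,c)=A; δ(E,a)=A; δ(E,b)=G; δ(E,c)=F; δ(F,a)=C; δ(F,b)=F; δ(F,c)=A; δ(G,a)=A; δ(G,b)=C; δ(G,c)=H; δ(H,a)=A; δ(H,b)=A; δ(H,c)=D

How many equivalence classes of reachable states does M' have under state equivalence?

3

All states are reachable from the start state.
Start with accepting vs non-accepting: {D,F} | {A,B,C,E,G,H}.
Refine {A,B,C,E,G,H} on symbol c: members go to different blocks, giving {B,C,E,H} and {A,G}.
No further refinement is possible. Final partition (3 blocks): {D,F} | {B,C,E,H} | {A,G}.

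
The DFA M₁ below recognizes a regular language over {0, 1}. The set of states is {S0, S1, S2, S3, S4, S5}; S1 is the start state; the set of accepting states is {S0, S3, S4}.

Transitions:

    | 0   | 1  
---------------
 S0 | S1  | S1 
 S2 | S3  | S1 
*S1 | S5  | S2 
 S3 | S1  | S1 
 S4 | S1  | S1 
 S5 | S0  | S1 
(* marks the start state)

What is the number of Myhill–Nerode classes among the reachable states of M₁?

3

Reachable states from the start: {S0,S1,S2,S3,S5}. Unreachable: {S4} — drop them.
Initial partition by acceptance: {S0,S3} | {S1,S2,S5}.
Split {S1,S2,S5} by δ(·,0) → {S2,S5} and {S1}.
No further refinement is possible. Final partition (3 blocks): {S0,S3} | {S2,S5} | {S1}.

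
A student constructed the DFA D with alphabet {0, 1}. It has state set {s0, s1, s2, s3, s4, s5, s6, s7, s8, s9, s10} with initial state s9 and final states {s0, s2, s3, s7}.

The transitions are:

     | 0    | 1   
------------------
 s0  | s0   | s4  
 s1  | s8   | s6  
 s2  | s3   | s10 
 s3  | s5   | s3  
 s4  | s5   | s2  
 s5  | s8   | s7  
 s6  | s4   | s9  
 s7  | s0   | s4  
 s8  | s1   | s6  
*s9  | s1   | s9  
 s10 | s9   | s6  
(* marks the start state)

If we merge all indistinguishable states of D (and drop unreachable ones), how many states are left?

9

Every state is reachable, so we keep all 11.
Initial partition by acceptance: {s0,s2,s3,s7} | {s1,s4,s5,s6,s8,s9,s10}.
On input 0, block {s0,s2,s3,s7} splits into {s0,s2,s7} and {s3}.
On input 0, block {s0,s2,s7} splits into {s0,s7} and {s2}.
Refine {s1,s4,s5,s6,s8,s9,s10} on symbol 1: members go to different blocks, giving {s1,s6,s8,s9,s10} and {s4} and {s5}.
Refine {s1,s6,s8,s9,s10} on symbol 0: members go to different blocks, giving {s1,s8,s9,s10} and {s6}.
Refine {s1,s8,s9,s10} on symbol 1: members go to different blocks, giving {s1,s8,s10} and {s9}.
Split {s1,s8,s10} by δ(·,0) → {s1,s8} and {s10}.
Stable partition: {s0,s7} | {s1,s8} | {s3} | {s2} | {s4} | {s5} | {s6} | {s9} | {s10} — 9 equivalence classes.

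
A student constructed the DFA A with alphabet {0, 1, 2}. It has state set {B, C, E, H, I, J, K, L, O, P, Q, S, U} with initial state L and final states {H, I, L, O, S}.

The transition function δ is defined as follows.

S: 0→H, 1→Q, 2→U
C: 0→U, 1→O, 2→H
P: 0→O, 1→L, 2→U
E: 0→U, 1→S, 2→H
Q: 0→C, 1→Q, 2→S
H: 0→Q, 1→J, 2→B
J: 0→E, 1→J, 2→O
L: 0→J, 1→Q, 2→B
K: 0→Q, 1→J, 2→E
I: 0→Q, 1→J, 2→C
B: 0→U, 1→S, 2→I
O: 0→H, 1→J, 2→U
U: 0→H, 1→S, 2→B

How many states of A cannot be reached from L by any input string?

2

No path from L leads to K, P; the other 11 states are all reachable.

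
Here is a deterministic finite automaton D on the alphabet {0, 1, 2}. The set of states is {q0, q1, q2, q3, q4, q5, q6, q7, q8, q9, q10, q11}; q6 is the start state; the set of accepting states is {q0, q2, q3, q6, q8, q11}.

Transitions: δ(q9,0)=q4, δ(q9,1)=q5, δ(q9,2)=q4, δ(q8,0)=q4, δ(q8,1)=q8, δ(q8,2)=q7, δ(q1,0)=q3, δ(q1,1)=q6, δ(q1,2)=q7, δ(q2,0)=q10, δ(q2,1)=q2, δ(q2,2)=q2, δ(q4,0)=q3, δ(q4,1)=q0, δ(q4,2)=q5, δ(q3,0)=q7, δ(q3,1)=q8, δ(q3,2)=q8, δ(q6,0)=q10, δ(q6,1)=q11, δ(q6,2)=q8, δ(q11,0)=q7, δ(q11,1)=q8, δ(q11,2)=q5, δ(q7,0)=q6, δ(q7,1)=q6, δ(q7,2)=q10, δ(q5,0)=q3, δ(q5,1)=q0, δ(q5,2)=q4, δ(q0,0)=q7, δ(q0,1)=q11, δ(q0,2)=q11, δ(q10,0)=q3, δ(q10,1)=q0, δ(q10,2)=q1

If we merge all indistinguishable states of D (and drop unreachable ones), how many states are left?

3

States {q2,q9} cannot be reached from the start state, so discard them.
Initial partition by acceptance: {q0,q3,q6,q8,q11} | {q1,q4,q5,q7,q10}.
Refine {q0,q3,q6,q8,q11} on symbol 2: members go to different blocks, giving {q0,q3,q6} and {q8,q11}.
The partition is now stable with 3 blocks: {q0,q3,q6} | {q1,q4,q5,q7,q10} | {q8,q11}.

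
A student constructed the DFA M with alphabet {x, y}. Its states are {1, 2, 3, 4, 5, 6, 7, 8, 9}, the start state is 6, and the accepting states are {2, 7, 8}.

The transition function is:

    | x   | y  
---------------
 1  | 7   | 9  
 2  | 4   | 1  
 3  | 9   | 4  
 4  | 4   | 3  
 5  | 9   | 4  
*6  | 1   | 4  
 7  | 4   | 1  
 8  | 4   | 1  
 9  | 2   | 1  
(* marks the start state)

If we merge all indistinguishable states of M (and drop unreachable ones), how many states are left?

Reachable states from the start: {1,2,3,4,6,7,9}. Unreachable: {5,8} — drop them.
P0 = {2,7} | {1,3,4,6,9}.
On input x, block {1,3,4,6,9} splits into {3,4,6} and {1,9}.
On input x, block {3,4,6} splits into {3,6} and {4}.
Stable partition: {2,7} | {3,6} | {1,9} | {4} — 4 equivalence classes.

4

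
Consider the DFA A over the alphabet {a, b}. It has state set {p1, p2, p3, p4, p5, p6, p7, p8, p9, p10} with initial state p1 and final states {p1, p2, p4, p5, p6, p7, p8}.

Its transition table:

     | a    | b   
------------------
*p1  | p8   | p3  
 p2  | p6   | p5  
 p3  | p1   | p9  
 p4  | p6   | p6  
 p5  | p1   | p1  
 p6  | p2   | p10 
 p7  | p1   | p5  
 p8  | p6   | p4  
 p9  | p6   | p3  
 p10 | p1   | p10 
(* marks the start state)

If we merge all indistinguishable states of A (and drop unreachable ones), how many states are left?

Reachable states from the start: {p1,p2,p3,p4,p5,p6,p8,p9,p10}. Unreachable: {p7} — drop them.
Initial partition by acceptance: {p1,p2,p4,p5,p6,p8} | {p3,p9,p10}.
On input b, block {p1,p2,p4,p5,p6,p8} splits into {p2,p4,p5,p8} and {p1,p6}.
On input b, block {p2,p4,p5,p8} splits into {p2,p8} and {p4,p5}.
The partition is now stable with 4 blocks: {p2,p8} | {p3,p9,p10} | {p1,p6} | {p4,p5}.

4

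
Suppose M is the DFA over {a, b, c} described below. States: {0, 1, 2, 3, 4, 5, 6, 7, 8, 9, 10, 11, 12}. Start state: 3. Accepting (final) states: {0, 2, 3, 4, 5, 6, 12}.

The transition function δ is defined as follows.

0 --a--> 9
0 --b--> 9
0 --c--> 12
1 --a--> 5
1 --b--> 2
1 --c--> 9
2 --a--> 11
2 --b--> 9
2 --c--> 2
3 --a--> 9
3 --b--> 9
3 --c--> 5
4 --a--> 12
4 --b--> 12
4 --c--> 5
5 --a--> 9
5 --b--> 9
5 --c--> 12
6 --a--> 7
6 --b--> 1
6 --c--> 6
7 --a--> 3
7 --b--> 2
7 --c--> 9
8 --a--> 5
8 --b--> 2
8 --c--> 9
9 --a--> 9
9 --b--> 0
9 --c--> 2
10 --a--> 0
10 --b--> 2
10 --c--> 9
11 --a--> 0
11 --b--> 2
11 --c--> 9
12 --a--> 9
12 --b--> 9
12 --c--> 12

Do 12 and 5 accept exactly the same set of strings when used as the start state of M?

First remove the unreachable states {1,4,6,7,8,10}; 7 states remain.
P0 = {0,2,3,5,12} | {9,11}.
Refine {9,11} on symbol a: members go to different blocks, giving {9} and {11}.
On input a, block {0,2,3,5,12} splits into {0,3,5,12} and {2}.
The partition is now stable with 4 blocks: {0,3,5,12} | {9} | {11} | {2}.
12 and 5 lie in the same block of the stable partition, so they are equivalent — no string distinguishes them.

Yes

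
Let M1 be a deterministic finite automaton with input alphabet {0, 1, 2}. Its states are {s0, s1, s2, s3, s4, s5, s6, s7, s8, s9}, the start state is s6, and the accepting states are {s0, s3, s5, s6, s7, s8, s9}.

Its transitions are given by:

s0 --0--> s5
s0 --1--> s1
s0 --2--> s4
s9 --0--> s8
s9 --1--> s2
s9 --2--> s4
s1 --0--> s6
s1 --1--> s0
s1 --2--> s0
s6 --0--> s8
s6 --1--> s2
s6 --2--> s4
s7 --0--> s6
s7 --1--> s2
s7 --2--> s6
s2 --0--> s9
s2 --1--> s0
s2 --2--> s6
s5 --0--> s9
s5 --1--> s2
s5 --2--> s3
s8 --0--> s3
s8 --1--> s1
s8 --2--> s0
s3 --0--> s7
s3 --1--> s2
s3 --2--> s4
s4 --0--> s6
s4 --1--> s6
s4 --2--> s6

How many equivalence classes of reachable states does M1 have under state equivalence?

Start with accepting vs non-accepting: {s0,s3,s5,s6,s7,s8,s9} | {s1,s2,s4}.
Refine {s0,s3,s5,s6,s7,s8,s9} on symbol 2: members go to different blocks, giving {s0,s3,s6,s9} and {s5,s7,s8}.
No further refinement is possible. Final partition (3 blocks): {s0,s3,s6,s9} | {s1,s2,s4} | {s5,s7,s8}.

3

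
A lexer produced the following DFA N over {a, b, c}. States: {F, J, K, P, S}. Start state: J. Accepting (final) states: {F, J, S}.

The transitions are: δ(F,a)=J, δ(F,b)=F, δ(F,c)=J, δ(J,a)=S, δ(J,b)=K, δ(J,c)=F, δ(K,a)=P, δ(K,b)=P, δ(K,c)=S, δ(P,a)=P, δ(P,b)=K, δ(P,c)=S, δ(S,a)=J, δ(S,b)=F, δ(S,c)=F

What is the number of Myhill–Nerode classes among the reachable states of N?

4

Initial partition by acceptance: {F,J,S} | {K,P}.
On input b, block {F,J,S} splits into {F,S} and {J}.
Split {F,S} by δ(·,c) → {F} and {S}.
The partition is now stable with 4 blocks: {F} | {K,P} | {J} | {S}.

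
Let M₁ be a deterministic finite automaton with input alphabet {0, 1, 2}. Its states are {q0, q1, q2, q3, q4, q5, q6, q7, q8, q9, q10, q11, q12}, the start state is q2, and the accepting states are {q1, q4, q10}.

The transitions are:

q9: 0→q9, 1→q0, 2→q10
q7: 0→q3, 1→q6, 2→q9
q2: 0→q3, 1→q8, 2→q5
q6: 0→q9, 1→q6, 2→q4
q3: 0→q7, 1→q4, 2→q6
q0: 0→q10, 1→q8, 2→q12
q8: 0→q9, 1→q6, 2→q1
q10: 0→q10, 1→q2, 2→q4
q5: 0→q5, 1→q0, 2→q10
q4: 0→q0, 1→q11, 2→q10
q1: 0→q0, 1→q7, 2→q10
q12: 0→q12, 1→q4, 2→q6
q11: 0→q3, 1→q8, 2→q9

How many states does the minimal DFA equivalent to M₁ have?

8

Every state is reachable, so we keep all 13.
P0 = {q1,q4,q10} | {q0,q2,q3,q5,q6,q7,q8,q9,q11,q12}.
Refine {q1,q4,q10} on symbol 0: members go to different blocks, giving {q1,q4} and {q10}.
On input 0, block {q0,q2,q3,q5,q6,q7,q8,q9,q11,q12} splits into {q2,q3,q5,q6,q7,q8,q9,q11,q12} and {q0}.
Refine {q2,q3,q5,q6,q7,q8,q9,q11,q12} on symbol 1: members go to different blocks, giving {q2,q6,q7,q8,q11} and {q3,q12} and {q5,q9}.
Split {q2,q6,q7,q8,q11} by δ(·,0) → {q2,q7,q11} and {q6,q8}.
On input 0, block {q3,q12} splits into {q3} and {q12}.
The partition is now stable with 8 blocks: {q1,q4} | {q2,q7,q11} | {q10} | {q0} | {q3} | {q5,q9} | {q6,q8} | {q12}.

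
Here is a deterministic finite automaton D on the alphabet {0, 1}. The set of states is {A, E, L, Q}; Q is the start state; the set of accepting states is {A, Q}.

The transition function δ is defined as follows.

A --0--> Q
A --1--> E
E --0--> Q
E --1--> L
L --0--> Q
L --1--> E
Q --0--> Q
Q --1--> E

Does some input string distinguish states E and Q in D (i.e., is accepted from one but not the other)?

Yes

States {A} cannot be reached from the start state, so discard them.
P0 = {Q} | {E,L}.
Stable partition: {Q} | {E,L} — 2 equivalence classes.
E and Q end up in different blocks, so they are distinguishable. For instance, the string 'ε' is accepted from only Q.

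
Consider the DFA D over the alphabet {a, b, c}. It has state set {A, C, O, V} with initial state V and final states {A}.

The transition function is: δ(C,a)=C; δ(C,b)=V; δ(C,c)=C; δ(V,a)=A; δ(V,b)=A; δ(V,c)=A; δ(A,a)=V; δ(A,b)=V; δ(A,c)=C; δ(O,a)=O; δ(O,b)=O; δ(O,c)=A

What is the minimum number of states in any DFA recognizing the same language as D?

States {O} cannot be reached from the start state, so discard them.
Initial partition by acceptance: {A} | {C,V}.
Split {C,V} by δ(·,a) → {V} and {C}.
The partition is now stable with 3 blocks: {A} | {V} | {C}.

3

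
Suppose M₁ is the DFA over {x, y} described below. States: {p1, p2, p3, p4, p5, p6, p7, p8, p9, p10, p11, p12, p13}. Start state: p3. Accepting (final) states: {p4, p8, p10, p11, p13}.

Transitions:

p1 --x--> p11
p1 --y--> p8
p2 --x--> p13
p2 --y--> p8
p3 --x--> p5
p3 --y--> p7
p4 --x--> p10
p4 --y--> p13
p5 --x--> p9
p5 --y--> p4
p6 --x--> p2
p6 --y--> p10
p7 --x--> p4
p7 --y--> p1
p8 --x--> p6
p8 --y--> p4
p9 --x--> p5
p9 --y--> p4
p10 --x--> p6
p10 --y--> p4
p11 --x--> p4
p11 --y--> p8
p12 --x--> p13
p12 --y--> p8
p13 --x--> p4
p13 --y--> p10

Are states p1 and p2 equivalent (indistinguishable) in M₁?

Reachable states from the start: {p1,p2,p3,p4,p5,p6,p7,p8,p9,p10,p11,p13}. Unreachable: {p12} — drop them.
P0 = {p4,p8,p10,p11,p13} | {p1,p2,p3,p5,p6,p7,p9}.
Refine {p4,p8,p10,p11,p13} on symbol x: members go to different blocks, giving {p4,p11,p13} and {p8,p10}.
Refine {p4,p11,p13} on symbol x: members go to different blocks, giving {p11,p13} and {p4}.
On input x, block {p1,p2,p3,p5,p6,p7,p9} splits into {p3,p5,p6,p9} and {p1,p2} and {p7}.
Refine {p3,p5,p6,p9} on symbol x: members go to different blocks, giving {p3,p5,p9} and {p6}.
On input y, block {p3,p5,p9} splits into {p5,p9} and {p3}.
The partition is now stable with 8 blocks: {p11,p13} | {p5,p9} | {p8,p10} | {p4} | {p1,p2} | {p7} | {p6} | {p3}.
p1 and p2 lie in the same block of the stable partition, so they are equivalent — no string distinguishes them.

Yes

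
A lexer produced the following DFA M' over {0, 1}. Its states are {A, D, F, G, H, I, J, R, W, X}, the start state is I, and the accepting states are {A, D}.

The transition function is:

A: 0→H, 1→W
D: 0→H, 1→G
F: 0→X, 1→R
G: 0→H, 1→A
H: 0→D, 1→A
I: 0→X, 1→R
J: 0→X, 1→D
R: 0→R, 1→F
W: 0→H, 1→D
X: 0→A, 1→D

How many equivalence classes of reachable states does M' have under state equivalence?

First remove the unreachable states {J}; 9 states remain.
Initial partition by acceptance: {A,D} | {F,G,H,I,R,W,X}.
On input 0, block {F,G,H,I,R,W,X} splits into {F,G,I,R,W} and {H,X}.
Split {F,G,I,R,W} by δ(·,0) → {F,G,I,W} and {R}.
On input 1, block {F,G,I,W} splits into {G,W} and {F,I}.
The partition is now stable with 5 blocks: {A,D} | {G,W} | {H,X} | {R} | {F,I}.

5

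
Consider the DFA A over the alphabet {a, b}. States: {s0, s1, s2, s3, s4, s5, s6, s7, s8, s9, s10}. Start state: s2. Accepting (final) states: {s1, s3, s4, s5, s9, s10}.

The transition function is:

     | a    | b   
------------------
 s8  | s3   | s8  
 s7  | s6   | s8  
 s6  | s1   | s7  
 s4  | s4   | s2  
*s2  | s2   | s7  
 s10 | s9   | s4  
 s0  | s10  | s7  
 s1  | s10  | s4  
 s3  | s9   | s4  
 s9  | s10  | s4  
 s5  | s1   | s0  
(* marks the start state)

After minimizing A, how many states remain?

6

States {s0,s5} cannot be reached from the start state, so discard them.
P0 = {s1,s3,s4,s9,s10} | {s2,s6,s7,s8}.
Refine {s1,s3,s4,s9,s10} on symbol b: members go to different blocks, giving {s1,s3,s9,s10} and {s4}.
Refine {s2,s6,s7,s8} on symbol a: members go to different blocks, giving {s2,s7} and {s6,s8}.
Split {s2,s7} by δ(·,a) → {s2} and {s7}.
Refine {s6,s8} on symbol b: members go to different blocks, giving {s6} and {s8}.
The partition is now stable with 6 blocks: {s1,s3,s9,s10} | {s2} | {s4} | {s6} | {s7} | {s8}.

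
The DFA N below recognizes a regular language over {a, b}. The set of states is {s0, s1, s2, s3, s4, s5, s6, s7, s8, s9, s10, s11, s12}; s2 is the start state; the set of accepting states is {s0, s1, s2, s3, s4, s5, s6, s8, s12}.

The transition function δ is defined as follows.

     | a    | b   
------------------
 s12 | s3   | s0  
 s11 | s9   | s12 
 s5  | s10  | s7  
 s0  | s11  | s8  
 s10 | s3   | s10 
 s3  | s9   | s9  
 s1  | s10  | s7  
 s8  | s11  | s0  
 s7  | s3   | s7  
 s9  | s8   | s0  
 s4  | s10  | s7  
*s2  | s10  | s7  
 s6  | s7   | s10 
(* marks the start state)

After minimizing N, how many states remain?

7

Reachable states from the start: {s0,s2,s3,s7,s8,s9,s10,s11,s12}. Unreachable: {s1,s4,s5,s6} — drop them.
Initial partition by acceptance: {s0,s2,s3,s8,s12} | {s7,s9,s10,s11}.
Refine {s0,s2,s3,s8,s12} on symbol a: members go to different blocks, giving {s0,s2,s3,s8} and {s12}.
On input b, block {s0,s2,s3,s8} splits into {s0,s8} and {s2,s3}.
Split {s7,s9,s10,s11} by δ(·,a) → {s7,s10} and {s9} and {s11}.
Split {s2,s3} by δ(·,a) → {s2} and {s3}.
Stable partition: {s0,s8} | {s7,s10} | {s12} | {s2} | {s9} | {s11} | {s3} — 7 equivalence classes.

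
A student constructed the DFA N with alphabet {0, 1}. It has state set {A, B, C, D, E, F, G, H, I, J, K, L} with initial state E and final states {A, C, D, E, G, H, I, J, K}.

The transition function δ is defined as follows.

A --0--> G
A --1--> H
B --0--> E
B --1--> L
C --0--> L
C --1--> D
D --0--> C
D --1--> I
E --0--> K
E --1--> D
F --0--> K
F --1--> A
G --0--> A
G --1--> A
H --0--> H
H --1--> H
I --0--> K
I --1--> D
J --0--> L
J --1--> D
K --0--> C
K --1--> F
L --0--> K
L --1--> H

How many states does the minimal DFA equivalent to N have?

6

Reachable states from the start: {A,C,D,E,F,G,H,I,K,L}. Unreachable: {B,J} — drop them.
Initial partition by acceptance: {A,C,D,E,G,H,I,K} | {F,L}.
Split {A,C,D,E,G,H,I,K} by δ(·,0) → {A,D,E,G,H,I,K} and {C}.
On input 0, block {A,D,E,G,H,I,K} splits into {A,E,G,H,I} and {D,K}.
On input 0, block {A,E,G,H,I} splits into {A,G,H} and {E,I}.
Refine {D,K} on symbol 1: members go to different blocks, giving {D} and {K}.
Stable partition: {A,G,H} | {F,L} | {C} | {D} | {E,I} | {K} — 6 equivalence classes.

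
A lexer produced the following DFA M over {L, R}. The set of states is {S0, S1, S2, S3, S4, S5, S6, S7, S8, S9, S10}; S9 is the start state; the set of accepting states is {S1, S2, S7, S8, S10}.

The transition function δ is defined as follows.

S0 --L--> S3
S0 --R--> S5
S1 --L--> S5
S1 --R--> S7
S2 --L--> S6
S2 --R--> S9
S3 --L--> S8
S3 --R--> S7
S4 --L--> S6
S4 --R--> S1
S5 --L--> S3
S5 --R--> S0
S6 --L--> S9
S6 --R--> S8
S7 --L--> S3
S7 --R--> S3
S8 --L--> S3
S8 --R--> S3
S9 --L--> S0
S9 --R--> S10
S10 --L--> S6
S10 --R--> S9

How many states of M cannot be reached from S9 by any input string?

3

No path from S9 leads to S1, S2, S4; the other 8 states are all reachable.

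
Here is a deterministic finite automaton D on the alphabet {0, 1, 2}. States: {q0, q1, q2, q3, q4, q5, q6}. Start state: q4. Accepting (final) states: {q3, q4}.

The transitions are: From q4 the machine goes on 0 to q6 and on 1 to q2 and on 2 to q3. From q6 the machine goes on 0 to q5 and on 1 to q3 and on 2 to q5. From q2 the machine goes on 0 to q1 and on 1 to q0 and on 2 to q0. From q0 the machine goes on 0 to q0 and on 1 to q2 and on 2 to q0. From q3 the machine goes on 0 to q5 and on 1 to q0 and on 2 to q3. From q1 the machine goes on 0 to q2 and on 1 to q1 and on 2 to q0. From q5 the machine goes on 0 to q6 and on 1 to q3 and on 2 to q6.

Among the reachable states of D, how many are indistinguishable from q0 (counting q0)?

3

Every state is reachable, so we keep all 7.
Initial partition by acceptance: {q3,q4} | {q0,q1,q2,q5,q6}.
Split {q0,q1,q2,q5,q6} by δ(·,1) → {q0,q1,q2} and {q5,q6}.
No further refinement is possible. Final partition (3 blocks): {q3,q4} | {q0,q1,q2} | {q5,q6}.
State q0 belongs to the block {q0,q1,q2}, which has 3 states.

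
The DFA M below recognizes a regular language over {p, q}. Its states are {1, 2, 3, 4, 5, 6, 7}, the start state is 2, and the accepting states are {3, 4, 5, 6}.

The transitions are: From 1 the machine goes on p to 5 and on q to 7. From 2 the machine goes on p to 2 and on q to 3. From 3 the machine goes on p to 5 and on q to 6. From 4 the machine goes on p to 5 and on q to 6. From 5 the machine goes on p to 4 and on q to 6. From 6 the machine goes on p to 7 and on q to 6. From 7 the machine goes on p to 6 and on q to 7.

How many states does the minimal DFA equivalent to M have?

4

States {1} cannot be reached from the start state, so discard them.
Start with accepting vs non-accepting: {3,4,5,6} | {2,7}.
Refine {3,4,5,6} on symbol p: members go to different blocks, giving {3,4,5} and {6}.
Split {2,7} by δ(·,p) → {2} and {7}.
Stable partition: {3,4,5} | {2} | {6} | {7} — 4 equivalence classes.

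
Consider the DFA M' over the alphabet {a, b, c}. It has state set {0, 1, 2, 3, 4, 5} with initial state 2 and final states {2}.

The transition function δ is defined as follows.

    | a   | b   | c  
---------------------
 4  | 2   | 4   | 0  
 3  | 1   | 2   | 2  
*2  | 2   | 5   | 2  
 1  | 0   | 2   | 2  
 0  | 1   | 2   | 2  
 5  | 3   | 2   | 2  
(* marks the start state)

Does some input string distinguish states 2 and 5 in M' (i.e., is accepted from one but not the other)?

Yes

Reachable states from the start: {0,1,2,3,5}. Unreachable: {4} — drop them.
Initial partition by acceptance: {2} | {0,1,3,5}.
Stable partition: {2} | {0,1,3,5} — 2 equivalence classes.
2 and 5 end up in different blocks, so they are distinguishable. For instance, the string 'ε' is accepted from only 2.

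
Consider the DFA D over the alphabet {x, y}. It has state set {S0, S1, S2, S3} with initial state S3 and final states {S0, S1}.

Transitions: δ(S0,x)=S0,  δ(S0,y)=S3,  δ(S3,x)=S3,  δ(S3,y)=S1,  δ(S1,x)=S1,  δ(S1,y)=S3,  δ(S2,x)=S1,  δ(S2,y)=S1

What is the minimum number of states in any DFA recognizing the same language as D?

2

States {S0,S2} cannot be reached from the start state, so discard them.
Start with accepting vs non-accepting: {S1} | {S3}.
The partition is now stable with 2 blocks: {S1} | {S3}.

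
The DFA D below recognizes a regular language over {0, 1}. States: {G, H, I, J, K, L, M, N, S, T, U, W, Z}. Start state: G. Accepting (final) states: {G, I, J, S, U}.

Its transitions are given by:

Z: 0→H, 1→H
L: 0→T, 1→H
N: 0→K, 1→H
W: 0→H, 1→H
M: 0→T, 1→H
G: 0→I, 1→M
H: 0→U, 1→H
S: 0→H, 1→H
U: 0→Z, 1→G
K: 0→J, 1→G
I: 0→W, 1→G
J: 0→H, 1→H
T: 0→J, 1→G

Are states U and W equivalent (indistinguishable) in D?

No

First remove the unreachable states {K,L,N,S}; 9 states remain.
Initial partition by acceptance: {G,I,J,U} | {H,M,T,W,Z}.
Split {G,I,J,U} by δ(·,0) → {I,J,U} and {G}.
Split {I,J,U} by δ(·,1) → {I,U} and {J}.
Split {H,M,T,W,Z} by δ(·,0) → {M,W,Z} and {T} and {H}.
Split {M,W,Z} by δ(·,0) → {W,Z} and {M}.
Stable partition: {I,U} | {W,Z} | {G} | {J} | {T} | {H} | {M} — 7 equivalence classes.
U and W end up in different blocks, so they are distinguishable. For instance, the string 'ε' is accepted from only U.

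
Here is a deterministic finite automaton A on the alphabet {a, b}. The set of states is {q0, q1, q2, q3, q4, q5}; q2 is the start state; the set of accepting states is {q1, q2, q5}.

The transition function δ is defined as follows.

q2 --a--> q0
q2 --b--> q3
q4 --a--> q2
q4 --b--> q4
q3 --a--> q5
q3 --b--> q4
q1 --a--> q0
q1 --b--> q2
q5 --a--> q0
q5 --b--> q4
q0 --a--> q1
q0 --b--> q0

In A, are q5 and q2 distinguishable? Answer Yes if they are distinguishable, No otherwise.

All states are reachable from the start state.
Initial partition by acceptance: {q1,q2,q5} | {q0,q3,q4}.
Split {q1,q2,q5} by δ(·,b) → {q2,q5} and {q1}.
On input a, block {q0,q3,q4} splits into {q3,q4} and {q0}.
The partition is now stable with 4 blocks: {q2,q5} | {q3,q4} | {q1} | {q0}.
q5 and q2 lie in the same block of the stable partition, so they are equivalent — no string distinguishes them.

No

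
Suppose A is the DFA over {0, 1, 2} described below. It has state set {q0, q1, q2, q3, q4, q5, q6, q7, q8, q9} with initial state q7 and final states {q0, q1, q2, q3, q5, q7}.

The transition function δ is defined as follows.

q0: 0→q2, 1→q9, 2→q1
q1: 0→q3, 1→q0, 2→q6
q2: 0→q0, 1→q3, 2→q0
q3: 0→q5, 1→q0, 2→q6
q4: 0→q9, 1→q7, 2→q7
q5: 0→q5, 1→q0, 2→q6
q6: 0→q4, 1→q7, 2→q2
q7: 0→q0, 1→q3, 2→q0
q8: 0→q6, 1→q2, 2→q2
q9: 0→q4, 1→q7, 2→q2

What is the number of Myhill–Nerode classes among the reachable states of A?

First remove the unreachable states {q8}; 9 states remain.
Initial partition by acceptance: {q0,q1,q2,q3,q5,q7} | {q4,q6,q9}.
Refine {q0,q1,q2,q3,q5,q7} on symbol 1: members go to different blocks, giving {q1,q2,q3,q5,q7} and {q0}.
Split {q1,q2,q3,q5,q7} by δ(·,0) → {q1,q3,q5} and {q2,q7}.
The partition is now stable with 4 blocks: {q1,q3,q5} | {q4,q6,q9} | {q0} | {q2,q7}.

4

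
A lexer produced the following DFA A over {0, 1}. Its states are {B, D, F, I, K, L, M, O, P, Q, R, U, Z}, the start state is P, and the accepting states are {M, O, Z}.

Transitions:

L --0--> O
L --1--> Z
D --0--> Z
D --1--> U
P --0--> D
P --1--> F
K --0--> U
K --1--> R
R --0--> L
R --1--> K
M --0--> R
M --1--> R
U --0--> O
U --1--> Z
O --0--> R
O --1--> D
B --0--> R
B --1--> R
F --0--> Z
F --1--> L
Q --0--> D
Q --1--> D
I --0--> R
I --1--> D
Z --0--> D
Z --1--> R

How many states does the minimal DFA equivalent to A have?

First remove the unreachable states {B,I,M,Q}; 9 states remain.
Initial partition by acceptance: {O,Z} | {D,F,K,L,P,R,U}.
Split {D,F,K,L,P,R,U} by δ(·,0) → {D,F,L,U} and {K,P,R}.
On input 0, block {O,Z} splits into {O} and {Z}.
On input 0, block {D,F,L,U} splits into {L,U} and {D,F}.
On input 0, block {K,P,R} splits into {K,R} and {P}.
The partition is now stable with 6 blocks: {O} | {L,U} | {K,R} | {Z} | {D,F} | {P}.

6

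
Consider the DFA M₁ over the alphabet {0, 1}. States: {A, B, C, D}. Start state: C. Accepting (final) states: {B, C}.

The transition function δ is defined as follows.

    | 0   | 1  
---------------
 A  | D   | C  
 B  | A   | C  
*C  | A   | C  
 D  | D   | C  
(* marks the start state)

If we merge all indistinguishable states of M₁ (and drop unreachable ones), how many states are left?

Reachable states from the start: {A,C,D}. Unreachable: {B} — drop them.
P0 = {C} | {A,D}.
Stable partition: {C} | {A,D} — 2 equivalence classes.

2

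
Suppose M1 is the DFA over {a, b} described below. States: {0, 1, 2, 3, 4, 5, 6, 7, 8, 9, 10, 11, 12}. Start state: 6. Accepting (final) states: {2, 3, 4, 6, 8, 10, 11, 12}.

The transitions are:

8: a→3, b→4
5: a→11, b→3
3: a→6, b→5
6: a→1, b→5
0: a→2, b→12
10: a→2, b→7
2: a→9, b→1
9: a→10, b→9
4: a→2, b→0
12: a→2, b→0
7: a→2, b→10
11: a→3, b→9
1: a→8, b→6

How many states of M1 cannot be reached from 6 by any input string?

Exploring from 6, all states are eventually visited, so none are unreachable.

0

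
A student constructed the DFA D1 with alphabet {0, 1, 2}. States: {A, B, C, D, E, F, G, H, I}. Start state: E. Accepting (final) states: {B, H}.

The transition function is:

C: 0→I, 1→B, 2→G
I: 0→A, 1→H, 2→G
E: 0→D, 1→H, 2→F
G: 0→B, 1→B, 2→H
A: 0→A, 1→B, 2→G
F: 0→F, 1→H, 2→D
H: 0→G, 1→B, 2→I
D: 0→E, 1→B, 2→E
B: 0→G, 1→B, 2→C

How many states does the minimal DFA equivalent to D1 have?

Every state is reachable, so we keep all 9.
Start with accepting vs non-accepting: {B,H} | {A,C,D,E,F,G,I}.
Split {A,C,D,E,F,G,I} by δ(·,0) → {A,C,D,E,F,I} and {G}.
Split {A,C,D,E,F,I} by δ(·,2) → {A,C,I} and {D,E,F}.
Stable partition: {B,H} | {A,C,I} | {G} | {D,E,F} — 4 equivalence classes.

4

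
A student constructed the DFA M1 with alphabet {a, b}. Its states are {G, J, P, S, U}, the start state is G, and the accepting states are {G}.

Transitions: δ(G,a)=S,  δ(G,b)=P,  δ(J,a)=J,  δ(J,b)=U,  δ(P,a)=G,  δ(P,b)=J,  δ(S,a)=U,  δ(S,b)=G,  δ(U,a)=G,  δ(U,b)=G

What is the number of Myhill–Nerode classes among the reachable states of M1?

5

Every state is reachable, so we keep all 5.
P0 = {G} | {J,P,S,U}.
Refine {J,P,S,U} on symbol a: members go to different blocks, giving {P,U} and {J,S}.
Split {P,U} by δ(·,b) → {U} and {P}.
On input a, block {J,S} splits into {J} and {S}.
No further refinement is possible. Final partition (5 blocks): {G} | {U} | {J} | {P} | {S}.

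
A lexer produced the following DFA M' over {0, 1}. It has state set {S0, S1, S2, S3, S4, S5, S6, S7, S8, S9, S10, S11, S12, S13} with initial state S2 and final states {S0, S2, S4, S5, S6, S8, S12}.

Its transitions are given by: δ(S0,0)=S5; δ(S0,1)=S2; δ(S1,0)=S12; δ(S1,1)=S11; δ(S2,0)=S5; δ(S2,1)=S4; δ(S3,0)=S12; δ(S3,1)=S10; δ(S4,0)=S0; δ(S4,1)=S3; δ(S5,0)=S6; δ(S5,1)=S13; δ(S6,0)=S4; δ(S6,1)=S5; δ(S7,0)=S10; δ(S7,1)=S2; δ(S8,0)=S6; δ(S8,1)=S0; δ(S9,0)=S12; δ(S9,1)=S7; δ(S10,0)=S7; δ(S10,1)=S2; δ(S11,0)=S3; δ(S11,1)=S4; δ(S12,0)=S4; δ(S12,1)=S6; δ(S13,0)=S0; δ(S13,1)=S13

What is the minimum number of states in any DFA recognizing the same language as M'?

9

Reachable states from the start: {S0,S2,S3,S4,S5,S6,S7,S10,S12,S13}. Unreachable: {S1,S8,S9,S11} — drop them.
P0 = {S0,S2,S4,S5,S6,S12} | {S3,S7,S10,S13}.
Split {S0,S2,S4,S5,S6,S12} by δ(·,1) → {S0,S2,S6,S12} and {S4,S5}.
Split {S0,S2,S6,S12} by δ(·,1) → {S0,S12} and {S2,S6}.
Split {S3,S7,S10,S13} by δ(·,0) → {S3,S13} and {S7,S10}.
Refine {S3,S13} on symbol 1: members go to different blocks, giving {S3} and {S13}.
Split {S4,S5} by δ(·,0) → {S4} and {S5}.
Refine {S0,S12} on symbol 0: members go to different blocks, giving {S0} and {S12}.
Split {S2,S6} by δ(·,0) → {S2} and {S6}.
No further refinement is possible. Final partition (9 blocks): {S0} | {S3} | {S4} | {S2} | {S7,S10} | {S13} | {S5} | {S12} | {S6}.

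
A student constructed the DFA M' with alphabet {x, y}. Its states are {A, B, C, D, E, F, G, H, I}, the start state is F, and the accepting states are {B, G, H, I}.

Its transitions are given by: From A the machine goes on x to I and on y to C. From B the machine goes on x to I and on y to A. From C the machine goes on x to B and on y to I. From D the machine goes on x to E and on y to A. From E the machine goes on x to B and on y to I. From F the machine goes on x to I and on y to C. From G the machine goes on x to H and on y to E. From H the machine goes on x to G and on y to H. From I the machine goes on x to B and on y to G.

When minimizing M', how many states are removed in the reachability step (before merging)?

1

No path from F leads to D; the other 8 states are all reachable.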